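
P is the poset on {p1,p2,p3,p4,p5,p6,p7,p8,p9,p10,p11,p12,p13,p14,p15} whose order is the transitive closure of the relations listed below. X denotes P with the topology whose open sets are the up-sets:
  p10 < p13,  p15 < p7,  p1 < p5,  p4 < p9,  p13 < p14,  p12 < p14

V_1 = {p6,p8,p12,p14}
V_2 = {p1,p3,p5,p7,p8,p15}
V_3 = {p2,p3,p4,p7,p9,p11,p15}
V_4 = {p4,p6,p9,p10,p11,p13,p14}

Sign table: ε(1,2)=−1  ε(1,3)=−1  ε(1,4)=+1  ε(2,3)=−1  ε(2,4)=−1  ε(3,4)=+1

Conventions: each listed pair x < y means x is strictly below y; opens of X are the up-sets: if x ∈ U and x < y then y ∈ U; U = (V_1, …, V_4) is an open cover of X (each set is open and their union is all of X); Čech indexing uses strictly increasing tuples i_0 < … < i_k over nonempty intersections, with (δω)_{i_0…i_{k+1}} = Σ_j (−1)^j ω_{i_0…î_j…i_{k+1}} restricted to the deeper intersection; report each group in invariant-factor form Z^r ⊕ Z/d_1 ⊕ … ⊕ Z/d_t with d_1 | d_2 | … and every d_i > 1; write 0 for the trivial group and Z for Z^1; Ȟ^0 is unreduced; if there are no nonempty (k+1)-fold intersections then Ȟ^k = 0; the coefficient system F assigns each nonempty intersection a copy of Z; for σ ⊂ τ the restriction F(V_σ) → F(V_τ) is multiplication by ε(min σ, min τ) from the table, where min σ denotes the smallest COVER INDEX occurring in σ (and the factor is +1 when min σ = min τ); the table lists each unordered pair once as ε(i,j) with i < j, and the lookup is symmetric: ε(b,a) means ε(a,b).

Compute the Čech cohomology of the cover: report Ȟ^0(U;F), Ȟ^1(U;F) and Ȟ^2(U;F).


Ȟ^0 = Z,  Ȟ^1 = Z,  Ȟ^2 = 0

nonempty overlaps:
  V12={p8} V14={p6,p14} V23={p3,p7,p15} V34={p4,p9,p11}
C dims 4,4; δ0: rk 3, SNF 1^3
degree 0: 4−3−0 = 1 → Ȟ^0 ≅ Z
degree 1: 4−0−3 = 1 → Ȟ^1 ≅ Z
degree 2: 0−0−0 = 0 → Ȟ^2 ≅ 0


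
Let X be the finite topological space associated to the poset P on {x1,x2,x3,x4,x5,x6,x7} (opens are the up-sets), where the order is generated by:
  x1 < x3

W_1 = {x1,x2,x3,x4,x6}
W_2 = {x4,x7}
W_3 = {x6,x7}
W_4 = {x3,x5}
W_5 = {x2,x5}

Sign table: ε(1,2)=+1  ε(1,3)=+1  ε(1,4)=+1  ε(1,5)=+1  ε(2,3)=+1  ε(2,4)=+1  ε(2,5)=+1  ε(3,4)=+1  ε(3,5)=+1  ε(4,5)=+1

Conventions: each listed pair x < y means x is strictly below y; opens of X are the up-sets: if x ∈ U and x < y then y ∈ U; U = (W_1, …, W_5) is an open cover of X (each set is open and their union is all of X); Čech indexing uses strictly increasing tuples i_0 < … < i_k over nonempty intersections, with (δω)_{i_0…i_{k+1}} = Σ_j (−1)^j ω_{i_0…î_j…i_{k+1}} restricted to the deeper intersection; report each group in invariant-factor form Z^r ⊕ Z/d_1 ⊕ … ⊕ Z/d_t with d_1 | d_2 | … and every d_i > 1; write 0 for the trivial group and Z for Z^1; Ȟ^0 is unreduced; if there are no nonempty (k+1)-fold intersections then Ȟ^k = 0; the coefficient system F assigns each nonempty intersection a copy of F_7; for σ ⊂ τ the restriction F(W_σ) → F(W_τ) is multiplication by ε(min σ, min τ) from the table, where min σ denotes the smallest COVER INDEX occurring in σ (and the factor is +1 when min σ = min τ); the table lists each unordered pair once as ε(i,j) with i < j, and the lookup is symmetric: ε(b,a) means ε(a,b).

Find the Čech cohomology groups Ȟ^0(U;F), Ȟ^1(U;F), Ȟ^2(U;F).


Ȟ^0 = Z/7; Ȟ^1 = Z/7 ⊕ Z/7; Ȟ^2 = 0

nonempty overlaps:
  W12={x4} W13={x6} W14={x3} W15={x2} W23={x7} W45={x5}
C dims 5,6; δ0: rk_F7 4
degree 0: 5−4−0 = 1 → Ȟ^0 ≅ Z/7
degree 1: 6−0−4 = 2 → Ȟ^1 ≅ Z/7 ⊕ Z/7
degree 2: 0−0−0 = 0 → Ȟ^2 ≅ 0


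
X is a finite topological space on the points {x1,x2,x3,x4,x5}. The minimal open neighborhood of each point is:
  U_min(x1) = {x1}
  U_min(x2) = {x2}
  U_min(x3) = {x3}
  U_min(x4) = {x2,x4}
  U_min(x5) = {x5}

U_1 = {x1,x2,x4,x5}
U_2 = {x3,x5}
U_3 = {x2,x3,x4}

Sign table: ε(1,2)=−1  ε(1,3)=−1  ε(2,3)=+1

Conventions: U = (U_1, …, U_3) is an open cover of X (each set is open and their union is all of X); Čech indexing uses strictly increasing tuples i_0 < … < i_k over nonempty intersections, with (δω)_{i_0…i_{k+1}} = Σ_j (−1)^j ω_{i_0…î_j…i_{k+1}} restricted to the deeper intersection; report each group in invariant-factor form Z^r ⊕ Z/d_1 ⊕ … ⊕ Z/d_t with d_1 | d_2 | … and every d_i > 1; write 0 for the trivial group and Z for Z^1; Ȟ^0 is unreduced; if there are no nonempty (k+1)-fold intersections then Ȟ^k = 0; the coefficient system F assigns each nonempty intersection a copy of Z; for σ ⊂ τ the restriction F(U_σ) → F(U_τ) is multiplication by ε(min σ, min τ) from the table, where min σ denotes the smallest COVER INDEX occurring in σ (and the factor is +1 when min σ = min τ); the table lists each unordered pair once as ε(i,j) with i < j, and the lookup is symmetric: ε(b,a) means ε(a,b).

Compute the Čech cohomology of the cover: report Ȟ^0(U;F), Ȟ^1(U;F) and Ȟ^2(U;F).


nerve simplices:
  U12={x5} U13={x2,x4} U23={x3}
C dims 3,3; δ0: rk 2, SNF 1^2
degree 0: 3−2−0 = 1 → Ȟ^0 ≅ Z
degree 1: 3−0−2 = 1 → Ȟ^1 ≅ Z
degree 2: 0−0−0 = 0 → Ȟ^2 ≅ 0

Ȟ^0 = Z, Ȟ^1 = Z and Ȟ^2 = 0


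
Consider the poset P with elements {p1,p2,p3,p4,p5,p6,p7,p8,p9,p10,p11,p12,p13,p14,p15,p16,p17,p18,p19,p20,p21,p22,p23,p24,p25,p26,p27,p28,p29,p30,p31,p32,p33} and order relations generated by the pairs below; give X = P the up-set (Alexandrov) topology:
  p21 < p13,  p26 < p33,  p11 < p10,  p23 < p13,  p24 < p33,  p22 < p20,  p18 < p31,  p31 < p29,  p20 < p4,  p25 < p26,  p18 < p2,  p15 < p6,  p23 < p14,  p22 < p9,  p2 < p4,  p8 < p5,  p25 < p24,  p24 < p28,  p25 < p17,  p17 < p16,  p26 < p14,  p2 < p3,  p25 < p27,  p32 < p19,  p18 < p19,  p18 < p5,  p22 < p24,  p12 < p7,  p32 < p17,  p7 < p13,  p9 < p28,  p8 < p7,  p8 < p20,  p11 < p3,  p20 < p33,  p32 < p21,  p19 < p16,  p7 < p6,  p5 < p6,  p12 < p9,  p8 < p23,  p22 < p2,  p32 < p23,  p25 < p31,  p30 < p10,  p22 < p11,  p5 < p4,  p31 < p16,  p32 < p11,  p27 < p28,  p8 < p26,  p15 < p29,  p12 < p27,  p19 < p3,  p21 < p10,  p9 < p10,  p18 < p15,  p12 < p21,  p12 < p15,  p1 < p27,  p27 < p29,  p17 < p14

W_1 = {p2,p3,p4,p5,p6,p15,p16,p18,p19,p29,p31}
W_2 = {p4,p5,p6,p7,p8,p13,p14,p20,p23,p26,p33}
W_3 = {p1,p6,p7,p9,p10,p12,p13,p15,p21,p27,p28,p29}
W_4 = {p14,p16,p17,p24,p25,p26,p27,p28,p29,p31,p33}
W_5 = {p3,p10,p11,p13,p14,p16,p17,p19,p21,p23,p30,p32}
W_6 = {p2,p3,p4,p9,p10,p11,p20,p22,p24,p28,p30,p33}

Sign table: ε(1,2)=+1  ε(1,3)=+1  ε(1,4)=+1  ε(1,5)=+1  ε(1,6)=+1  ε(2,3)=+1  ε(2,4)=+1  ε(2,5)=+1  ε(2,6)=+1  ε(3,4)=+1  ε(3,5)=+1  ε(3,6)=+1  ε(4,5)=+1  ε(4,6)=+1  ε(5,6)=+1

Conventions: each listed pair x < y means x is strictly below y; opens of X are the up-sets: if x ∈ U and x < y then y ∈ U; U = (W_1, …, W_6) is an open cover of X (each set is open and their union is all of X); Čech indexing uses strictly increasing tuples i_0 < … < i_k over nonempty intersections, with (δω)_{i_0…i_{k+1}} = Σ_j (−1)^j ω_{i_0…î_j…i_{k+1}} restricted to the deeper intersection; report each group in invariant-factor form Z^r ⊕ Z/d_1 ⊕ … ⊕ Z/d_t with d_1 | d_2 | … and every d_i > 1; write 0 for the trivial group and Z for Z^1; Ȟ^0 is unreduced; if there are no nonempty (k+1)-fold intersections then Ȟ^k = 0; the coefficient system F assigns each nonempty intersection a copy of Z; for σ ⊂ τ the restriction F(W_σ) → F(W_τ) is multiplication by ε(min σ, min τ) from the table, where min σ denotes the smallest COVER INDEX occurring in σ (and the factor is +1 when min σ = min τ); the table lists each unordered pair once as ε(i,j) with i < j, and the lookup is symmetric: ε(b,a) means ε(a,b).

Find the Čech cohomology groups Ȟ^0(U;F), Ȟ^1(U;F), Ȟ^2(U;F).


nonempty intersections:
  W12={p4,p5,p6} W13={p6,p15,p29} W14={p16,p29,p31} W15={p3,p16,p19} W16={p2,p3,p4} W23={p6,p7,p13} W24={p14,p26,p33} W25={p13,p14,p23} W26={p4,p20,p33} W34={p27,p28,p29} W35={p10,p13,p21} W36={p9,p10,p28} W45={p14,p16,p17} W46={p24,p28,p33} W56={p3,p10,p11,p30}
  W123={p6} W126={p4} W134={p29} W145={p16} W156={p3} W235={p13} W245={p14} W246={p33} W346={p28} W356={p10}
C dims 6,15,10; δ0: rk 5, SNF 1^5; δ1: rk 10, SNF 1^9·2
Ȟ^0: (6−5)−0=1 ⇒ Z
Ȟ^1: (15−10)−5=0 ⇒ 0
Ȟ^2: (10−0)−10=0 plus torsion [2] ⇒ Z/2

Ȟ^0 ≅ Z, Ȟ^1 ≅ 0, Ȟ^2 ≅ Z/2


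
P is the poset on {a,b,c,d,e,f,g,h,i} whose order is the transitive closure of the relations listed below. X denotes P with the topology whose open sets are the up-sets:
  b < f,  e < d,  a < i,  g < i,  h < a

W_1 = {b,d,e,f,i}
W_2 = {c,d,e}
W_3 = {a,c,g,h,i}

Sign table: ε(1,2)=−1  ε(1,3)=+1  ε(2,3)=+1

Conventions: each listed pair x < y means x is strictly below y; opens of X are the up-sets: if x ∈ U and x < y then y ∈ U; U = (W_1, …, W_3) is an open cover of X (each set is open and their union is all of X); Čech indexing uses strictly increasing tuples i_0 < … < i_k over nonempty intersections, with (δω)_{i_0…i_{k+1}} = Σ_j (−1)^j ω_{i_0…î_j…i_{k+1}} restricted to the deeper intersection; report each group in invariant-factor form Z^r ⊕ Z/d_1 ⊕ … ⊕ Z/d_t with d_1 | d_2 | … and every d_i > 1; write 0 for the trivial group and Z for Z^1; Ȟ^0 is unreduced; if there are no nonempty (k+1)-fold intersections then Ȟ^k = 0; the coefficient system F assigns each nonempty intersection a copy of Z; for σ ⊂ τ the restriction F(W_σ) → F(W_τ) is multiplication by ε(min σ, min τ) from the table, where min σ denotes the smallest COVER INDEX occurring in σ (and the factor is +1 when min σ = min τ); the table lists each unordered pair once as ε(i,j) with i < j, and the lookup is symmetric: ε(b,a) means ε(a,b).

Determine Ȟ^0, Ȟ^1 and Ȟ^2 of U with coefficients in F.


cover nerve:
  W12={d,e} W13={i} W23={c}
C dims 3,3; δ0: rk 3, SNF 1^2·2
Ȟ^0: (3−3)−0=0 ⇒ 0
Ȟ^1: (3−0)−3=0 plus torsion [2] ⇒ Z/2
Ȟ^2: (0−0)−0=0 ⇒ 0

Ȟ^0 = 0,  Ȟ^1 = Z/2,  Ȟ^2 = 0


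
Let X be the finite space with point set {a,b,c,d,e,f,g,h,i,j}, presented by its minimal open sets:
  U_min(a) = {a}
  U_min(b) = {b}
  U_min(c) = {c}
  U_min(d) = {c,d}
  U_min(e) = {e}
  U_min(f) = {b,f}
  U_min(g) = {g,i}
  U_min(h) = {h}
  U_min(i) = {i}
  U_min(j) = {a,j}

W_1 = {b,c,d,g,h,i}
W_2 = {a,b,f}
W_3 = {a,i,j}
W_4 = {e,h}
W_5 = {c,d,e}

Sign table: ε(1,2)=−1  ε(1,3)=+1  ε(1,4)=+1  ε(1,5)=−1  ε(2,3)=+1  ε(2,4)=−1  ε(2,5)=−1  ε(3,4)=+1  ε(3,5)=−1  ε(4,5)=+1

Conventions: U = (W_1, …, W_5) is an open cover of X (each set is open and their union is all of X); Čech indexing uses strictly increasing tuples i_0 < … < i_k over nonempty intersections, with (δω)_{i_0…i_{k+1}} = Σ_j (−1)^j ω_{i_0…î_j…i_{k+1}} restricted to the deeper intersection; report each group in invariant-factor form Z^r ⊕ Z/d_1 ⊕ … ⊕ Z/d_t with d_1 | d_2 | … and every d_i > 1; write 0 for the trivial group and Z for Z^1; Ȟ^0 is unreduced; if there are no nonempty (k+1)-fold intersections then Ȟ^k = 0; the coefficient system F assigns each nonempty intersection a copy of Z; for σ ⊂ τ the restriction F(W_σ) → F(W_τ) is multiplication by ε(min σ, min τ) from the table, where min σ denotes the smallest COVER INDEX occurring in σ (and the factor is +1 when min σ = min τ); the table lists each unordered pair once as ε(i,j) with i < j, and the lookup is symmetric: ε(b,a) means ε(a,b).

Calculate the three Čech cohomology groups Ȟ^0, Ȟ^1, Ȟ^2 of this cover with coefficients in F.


nerve of the cover:
  W12={b} W13={i} W14={h} W15={c,d} W23={a} W45={e}
C dims 5,6; δ0: rk 5, SNF 1^4·2
Ȟ^0 = (5 − 5) − 0 = 0, so Ȟ^0 ≅ 0
Ȟ^1 = (6 − 0) − 5 = 1 plus torsion [2], so Ȟ^1 ≅ Z ⊕ Z/2
Ȟ^2 = (0 − 0) − 0 = 0, so Ȟ^2 ≅ 0

Ȟ^0 ≅ 0, Ȟ^1 ≅ Z ⊕ Z/2, Ȟ^2 ≅ 0


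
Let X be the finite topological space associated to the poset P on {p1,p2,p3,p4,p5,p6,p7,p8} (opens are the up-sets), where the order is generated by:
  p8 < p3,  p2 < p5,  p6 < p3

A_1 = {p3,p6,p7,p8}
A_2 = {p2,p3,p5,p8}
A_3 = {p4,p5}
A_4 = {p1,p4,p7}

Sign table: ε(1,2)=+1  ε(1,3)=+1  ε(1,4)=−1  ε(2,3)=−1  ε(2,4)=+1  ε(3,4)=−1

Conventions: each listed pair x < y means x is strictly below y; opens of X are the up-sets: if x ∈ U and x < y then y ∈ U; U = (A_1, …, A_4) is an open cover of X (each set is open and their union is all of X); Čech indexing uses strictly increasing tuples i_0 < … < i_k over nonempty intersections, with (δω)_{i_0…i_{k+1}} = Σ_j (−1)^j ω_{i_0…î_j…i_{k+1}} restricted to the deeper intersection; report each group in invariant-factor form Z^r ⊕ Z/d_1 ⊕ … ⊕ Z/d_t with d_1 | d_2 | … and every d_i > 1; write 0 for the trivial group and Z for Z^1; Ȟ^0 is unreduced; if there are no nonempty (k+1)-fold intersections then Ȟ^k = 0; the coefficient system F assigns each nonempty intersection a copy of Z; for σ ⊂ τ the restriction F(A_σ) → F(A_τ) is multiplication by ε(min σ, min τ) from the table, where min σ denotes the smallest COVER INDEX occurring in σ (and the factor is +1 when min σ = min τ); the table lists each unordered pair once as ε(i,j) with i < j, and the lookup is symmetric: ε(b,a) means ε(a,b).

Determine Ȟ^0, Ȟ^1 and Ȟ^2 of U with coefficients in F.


Ȟ^0 ≅ 0; Ȟ^1 ≅ Z/2; Ȟ^2 ≅ 0

nerve simplices:
  A12={p3,p8} A14={p7} A23={p5} A34={p4}
C dims 4,4; δ0: rk 4, SNF 1^3·2
degree 0: 4−4−0 = 0 → Ȟ^0 ≅ 0
degree 1: 4−0−4 = 0 plus torsion [2] → Ȟ^1 ≅ Z/2
degree 2: 0−0−0 = 0 → Ȟ^2 ≅ 0


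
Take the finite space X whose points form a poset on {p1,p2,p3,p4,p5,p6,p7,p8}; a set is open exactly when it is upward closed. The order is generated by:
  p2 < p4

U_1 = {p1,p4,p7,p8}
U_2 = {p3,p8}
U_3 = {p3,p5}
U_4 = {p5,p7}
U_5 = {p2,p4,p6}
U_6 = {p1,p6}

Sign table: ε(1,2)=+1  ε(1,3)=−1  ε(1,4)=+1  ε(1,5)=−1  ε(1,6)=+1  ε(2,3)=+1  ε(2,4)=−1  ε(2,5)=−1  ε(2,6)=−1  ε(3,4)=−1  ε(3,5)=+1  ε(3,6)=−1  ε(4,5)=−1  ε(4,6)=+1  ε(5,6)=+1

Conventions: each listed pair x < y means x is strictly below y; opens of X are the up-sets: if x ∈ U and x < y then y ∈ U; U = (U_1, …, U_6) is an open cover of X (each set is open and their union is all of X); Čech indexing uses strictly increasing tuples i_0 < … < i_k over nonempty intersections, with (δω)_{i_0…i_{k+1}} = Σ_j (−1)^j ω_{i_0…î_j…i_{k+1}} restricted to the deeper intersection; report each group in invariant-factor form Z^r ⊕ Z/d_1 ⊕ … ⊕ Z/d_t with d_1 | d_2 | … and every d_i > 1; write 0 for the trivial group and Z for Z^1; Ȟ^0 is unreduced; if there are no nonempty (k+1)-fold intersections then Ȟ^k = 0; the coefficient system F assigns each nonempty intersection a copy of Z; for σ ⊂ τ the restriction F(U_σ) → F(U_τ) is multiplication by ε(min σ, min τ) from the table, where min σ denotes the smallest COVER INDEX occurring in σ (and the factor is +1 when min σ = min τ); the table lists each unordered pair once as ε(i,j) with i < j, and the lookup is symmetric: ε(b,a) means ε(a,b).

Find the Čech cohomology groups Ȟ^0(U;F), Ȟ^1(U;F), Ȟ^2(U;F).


nonempty overlaps:
  U12={p8} U14={p7} U15={p4} U16={p1} U23={p3} U34={p5} U56={p6}
C dims 6,7; δ0: rk 6, SNF 1^5·2
degree 0: 6−6−0 = 0 → Ȟ^0 ≅ 0
degree 1: 7−0−6 = 1 plus torsion [2] → Ȟ^1 ≅ Z ⊕ Z/2
degree 2: 0−0−0 = 0 → Ȟ^2 ≅ 0

Ȟ^0 ≅ 0,  Ȟ^1 ≅ Z ⊕ Z/2,  Ȟ^2 ≅ 0


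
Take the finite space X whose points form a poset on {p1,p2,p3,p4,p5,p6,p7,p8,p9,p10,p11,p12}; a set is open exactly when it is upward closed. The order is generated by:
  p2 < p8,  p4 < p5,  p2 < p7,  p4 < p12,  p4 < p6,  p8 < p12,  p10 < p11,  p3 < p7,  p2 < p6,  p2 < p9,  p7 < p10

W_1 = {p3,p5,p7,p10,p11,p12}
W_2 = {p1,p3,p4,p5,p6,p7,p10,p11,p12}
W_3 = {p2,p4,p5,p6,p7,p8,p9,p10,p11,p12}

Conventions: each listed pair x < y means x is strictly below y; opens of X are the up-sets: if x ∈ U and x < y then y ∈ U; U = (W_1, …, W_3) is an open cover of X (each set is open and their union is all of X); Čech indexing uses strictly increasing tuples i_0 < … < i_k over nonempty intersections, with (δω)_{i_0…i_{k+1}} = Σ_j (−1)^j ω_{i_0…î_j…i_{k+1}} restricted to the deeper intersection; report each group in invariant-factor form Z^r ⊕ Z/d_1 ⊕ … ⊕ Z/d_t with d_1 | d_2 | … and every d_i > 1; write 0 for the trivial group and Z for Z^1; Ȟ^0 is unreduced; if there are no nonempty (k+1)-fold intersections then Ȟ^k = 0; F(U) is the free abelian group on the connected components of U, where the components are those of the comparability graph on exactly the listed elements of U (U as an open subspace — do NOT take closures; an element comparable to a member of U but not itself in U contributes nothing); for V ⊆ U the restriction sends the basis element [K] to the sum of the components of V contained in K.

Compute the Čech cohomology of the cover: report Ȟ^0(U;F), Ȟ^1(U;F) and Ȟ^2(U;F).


nerve simplices:
  W12={p3,p5,p7,p10,p11,p12} W13={p5,p7,p10,p11,p12} W23={p4,p5,p6,p7,p10,p11,p12}
  W123={p5,p7,p10,p11,p12}
components per intersection:
  W1: {p3,p7,p10,p11} {p5} {p12}
  W2: {p1} {p3,p7,p10,p11} {p4,p5,p6,p12}
  W3: {p2,p4,p5,p6,p7,p8,p9,p10,p11,p12}
  W12: {p3,p7,p10,p11} {p5} {p12}
  W13: {p5} {p7,p10,p11} {p12}
  W23: {p4,p5,p6,p12} {p7,p10,p11}
  W123: {p5} {p7,p10,p11} {p12}
C dims 7,8,3; δ0: rk 5, SNF 1^5; δ1: rk 3, SNF 1^3
degree 0: 7−5−0 = 2 → Ȟ^0 ≅ Z^2
degree 1: 8−3−5 = 0 → Ȟ^1 ≅ 0
degree 2: 3−0−3 = 0 → Ȟ^2 ≅ 0

Ȟ^0(U;F) ≅ Z^2, Ȟ^1(U;F) ≅ 0 and Ȟ^2(U;F) ≅ 0


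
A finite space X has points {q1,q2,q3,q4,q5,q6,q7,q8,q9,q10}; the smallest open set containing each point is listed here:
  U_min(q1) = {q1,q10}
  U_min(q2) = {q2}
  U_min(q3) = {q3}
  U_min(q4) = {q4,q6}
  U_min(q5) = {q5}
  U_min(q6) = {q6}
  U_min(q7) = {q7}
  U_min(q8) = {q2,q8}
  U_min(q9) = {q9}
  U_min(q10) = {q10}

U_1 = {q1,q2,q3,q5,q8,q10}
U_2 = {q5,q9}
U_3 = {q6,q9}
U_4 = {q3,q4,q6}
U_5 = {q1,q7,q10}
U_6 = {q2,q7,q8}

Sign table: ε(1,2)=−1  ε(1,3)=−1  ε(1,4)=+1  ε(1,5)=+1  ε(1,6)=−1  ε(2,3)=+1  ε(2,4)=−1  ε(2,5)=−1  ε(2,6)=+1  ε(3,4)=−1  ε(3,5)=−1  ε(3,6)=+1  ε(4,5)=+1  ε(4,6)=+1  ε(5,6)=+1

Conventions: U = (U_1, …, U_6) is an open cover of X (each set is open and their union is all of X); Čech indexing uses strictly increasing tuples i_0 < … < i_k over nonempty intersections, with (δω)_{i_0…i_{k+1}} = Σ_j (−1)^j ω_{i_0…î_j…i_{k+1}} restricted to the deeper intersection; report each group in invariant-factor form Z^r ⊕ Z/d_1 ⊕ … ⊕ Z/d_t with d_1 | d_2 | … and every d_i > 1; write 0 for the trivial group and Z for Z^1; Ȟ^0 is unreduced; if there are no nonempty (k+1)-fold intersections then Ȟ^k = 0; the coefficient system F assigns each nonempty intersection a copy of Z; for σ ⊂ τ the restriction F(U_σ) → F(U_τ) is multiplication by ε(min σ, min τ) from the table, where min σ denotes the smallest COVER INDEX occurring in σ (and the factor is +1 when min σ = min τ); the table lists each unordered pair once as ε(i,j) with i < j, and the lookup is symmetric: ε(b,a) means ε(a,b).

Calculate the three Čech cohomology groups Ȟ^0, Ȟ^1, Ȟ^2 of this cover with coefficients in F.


nerve of the cover:
  U12={q5} U14={q3} U15={q1,q10} U16={q2,q8} U23={q9} U34={q6} U56={q7}
C dims 6,7; δ0: rk 6, SNF 1^5·2
Ȟ^0 = (6 − 6) − 0 = 0, so Ȟ^0 ≅ 0
Ȟ^1 = (7 − 0) − 6 = 1 plus torsion [2], so Ȟ^1 ≅ Z ⊕ Z/2
Ȟ^2 = (0 − 0) − 0 = 0, so Ȟ^2 ≅ 0

Ȟ^0(U;F) ≅ 0, Ȟ^1(U;F) ≅ Z ⊕ Z/2, Ȟ^2(U;F) ≅ 0


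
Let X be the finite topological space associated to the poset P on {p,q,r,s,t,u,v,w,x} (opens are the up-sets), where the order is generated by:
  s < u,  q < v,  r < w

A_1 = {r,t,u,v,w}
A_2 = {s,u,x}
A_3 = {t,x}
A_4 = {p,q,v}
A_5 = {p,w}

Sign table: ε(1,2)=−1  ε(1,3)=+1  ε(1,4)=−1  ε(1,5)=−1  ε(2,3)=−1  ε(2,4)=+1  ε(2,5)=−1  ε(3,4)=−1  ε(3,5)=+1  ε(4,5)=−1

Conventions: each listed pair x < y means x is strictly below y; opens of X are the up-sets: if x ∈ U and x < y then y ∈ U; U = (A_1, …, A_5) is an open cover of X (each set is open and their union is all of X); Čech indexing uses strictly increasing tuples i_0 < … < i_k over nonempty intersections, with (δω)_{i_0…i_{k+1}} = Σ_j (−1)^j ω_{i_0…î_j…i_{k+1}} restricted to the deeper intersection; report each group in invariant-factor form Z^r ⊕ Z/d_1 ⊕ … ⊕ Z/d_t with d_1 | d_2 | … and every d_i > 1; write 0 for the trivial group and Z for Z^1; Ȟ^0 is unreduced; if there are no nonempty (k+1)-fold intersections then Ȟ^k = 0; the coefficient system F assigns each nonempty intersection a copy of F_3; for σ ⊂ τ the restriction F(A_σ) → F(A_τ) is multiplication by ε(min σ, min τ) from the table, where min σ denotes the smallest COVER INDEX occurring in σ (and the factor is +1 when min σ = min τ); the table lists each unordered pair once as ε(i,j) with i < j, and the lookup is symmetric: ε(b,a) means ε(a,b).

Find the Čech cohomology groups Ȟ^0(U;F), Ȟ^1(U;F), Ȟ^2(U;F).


Ȟ^0 ≅ 0, Ȟ^1 ≅ Z/3 and Ȟ^2 ≅ 0

cover nerve:
  A12={u} A13={t} A14={v} A15={w} A23={x} A45={p}
C dims 5,6; δ0: rk_F3 5
Ȟ^0: (5−5)−0=0 ⇒ 0
Ȟ^1: (6−0)−5=1 ⇒ Z/3
Ȟ^2: (0−0)−0=0 ⇒ 0


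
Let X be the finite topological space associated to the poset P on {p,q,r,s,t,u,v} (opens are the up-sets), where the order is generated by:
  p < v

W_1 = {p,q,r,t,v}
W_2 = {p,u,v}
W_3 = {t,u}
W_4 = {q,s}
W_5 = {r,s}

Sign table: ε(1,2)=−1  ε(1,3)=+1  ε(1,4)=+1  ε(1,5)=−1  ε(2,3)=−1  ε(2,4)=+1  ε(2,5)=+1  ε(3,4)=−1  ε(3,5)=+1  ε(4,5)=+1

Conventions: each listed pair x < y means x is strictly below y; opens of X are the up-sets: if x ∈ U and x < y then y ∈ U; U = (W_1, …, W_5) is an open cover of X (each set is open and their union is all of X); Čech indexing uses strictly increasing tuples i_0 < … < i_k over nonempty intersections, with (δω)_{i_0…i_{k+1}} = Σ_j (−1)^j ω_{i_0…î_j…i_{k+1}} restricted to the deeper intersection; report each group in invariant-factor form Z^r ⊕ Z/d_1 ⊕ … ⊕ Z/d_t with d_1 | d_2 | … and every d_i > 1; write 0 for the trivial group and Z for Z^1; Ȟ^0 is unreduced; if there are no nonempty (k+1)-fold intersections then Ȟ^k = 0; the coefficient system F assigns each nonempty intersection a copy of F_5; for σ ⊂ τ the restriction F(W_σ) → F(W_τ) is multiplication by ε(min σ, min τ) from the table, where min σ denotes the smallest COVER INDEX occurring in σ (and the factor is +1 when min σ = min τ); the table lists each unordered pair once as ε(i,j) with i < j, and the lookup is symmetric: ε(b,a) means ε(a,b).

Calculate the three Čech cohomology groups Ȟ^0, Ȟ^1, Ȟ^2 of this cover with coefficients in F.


nonempty overlaps:
  W12={p,v} W13={t} W14={q} W15={r} W23={u} W45={s}
C dims 5,6; δ0: rk_F5 5
degree 0: 5−5−0 = 0 → Ȟ^0 ≅ 0
degree 1: 6−0−5 = 1 → Ȟ^1 ≅ Z/5
degree 2: 0−0−0 = 0 → Ȟ^2 ≅ 0

Ȟ^0 ≅ 0, Ȟ^1 ≅ Z/5 and Ȟ^2 ≅ 0


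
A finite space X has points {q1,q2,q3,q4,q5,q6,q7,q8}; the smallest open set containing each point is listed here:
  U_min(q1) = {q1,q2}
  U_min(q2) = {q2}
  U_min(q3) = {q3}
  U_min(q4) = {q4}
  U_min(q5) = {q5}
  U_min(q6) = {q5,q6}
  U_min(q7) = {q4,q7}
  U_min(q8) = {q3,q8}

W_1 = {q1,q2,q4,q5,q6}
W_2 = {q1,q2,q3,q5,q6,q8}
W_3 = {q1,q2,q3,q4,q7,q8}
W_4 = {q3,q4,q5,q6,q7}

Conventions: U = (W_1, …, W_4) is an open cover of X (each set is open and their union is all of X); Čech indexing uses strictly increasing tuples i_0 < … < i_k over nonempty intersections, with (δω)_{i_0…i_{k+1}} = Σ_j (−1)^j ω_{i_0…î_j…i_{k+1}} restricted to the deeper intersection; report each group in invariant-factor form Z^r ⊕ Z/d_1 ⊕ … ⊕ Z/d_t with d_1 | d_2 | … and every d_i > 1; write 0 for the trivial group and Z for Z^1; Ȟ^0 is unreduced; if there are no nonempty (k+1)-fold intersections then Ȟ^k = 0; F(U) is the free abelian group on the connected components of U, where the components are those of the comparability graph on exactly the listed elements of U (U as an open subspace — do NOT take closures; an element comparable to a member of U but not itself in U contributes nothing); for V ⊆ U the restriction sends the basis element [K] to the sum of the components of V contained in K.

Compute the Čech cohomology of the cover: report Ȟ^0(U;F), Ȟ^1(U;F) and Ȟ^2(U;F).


Ȟ^0 = Z^4, Ȟ^1 = 0 and Ȟ^2 = 0

nonempty intersections:
  W12={q1,q2,q5,q6} W13={q1,q2,q4} W14={q4,q5,q6} W23={q1,q2,q3,q8} W24={q3,q5,q6} W34={q3,q4,q7}
  W123={q1,q2} W124={q5,q6} W134={q4} W234={q3}
components per intersection:
  W1: {q1,q2} {q4} {q5,q6}
  W2: {q1,q2} {q3,q8} {q5,q6}
  W3: {q1,q2} {q3,q8} {q4,q7}
  W4: {q3} {q4,q7} {q5,q6}
  W12: {q1,q2} {q5,q6}
  W13: {q1,q2} {q4}
  W14: {q4} {q5,q6}
  W23: {q1,q2} {q3,q8}
  W24: {q3} {q5,q6}
  W34: {q3} {q4,q7}
  W123: {q1,q2}
  W124: {q5,q6}
  W134: {q4}
  W234: {q3}
C dims 12,12,4; δ0: rk 8, SNF 1^8; δ1: rk 4, SNF 1^4
Ȟ^0: (12−8)−0=4 ⇒ Z^4
Ȟ^1: (12−4)−8=0 ⇒ 0
Ȟ^2: (4−0)−4=0 ⇒ 0


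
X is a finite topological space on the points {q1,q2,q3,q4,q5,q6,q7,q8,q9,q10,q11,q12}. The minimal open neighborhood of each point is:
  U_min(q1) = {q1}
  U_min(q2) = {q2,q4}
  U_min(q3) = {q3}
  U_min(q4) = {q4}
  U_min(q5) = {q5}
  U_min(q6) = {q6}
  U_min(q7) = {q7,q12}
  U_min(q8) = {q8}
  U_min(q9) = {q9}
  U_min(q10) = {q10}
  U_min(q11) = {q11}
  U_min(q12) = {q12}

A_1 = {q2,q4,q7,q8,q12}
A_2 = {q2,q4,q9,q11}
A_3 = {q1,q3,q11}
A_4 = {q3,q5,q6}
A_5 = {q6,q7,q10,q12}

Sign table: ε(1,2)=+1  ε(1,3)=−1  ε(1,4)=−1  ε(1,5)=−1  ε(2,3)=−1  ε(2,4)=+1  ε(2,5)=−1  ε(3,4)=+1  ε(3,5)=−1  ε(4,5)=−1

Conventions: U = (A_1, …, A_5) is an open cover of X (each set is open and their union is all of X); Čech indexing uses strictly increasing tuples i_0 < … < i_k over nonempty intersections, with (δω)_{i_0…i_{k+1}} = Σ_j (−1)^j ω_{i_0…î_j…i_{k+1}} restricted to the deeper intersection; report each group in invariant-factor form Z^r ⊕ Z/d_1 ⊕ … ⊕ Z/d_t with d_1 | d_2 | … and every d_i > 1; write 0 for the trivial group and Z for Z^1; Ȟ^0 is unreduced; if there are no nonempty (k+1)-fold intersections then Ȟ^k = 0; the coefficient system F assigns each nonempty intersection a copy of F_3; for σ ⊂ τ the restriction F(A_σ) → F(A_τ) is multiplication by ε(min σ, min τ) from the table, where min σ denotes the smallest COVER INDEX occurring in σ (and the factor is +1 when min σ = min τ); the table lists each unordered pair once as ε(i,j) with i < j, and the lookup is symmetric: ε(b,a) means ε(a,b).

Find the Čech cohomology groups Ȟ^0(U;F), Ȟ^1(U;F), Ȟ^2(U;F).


Ȟ^0(U;F) ≅ 0; Ȟ^1(U;F) ≅ 0; Ȟ^2(U;F) ≅ 0

nerve simplices:
  A12={q2,q4} A15={q7,q12} A23={q11} A34={q3} A45={q6}
C dims 5,5; δ0: rk_F3 5
degree 0: 5−5−0 = 0 → Ȟ^0 ≅ 0
degree 1: 5−0−5 = 0 → Ȟ^1 ≅ 0
degree 2: 0−0−0 = 0 → Ȟ^2 ≅ 0


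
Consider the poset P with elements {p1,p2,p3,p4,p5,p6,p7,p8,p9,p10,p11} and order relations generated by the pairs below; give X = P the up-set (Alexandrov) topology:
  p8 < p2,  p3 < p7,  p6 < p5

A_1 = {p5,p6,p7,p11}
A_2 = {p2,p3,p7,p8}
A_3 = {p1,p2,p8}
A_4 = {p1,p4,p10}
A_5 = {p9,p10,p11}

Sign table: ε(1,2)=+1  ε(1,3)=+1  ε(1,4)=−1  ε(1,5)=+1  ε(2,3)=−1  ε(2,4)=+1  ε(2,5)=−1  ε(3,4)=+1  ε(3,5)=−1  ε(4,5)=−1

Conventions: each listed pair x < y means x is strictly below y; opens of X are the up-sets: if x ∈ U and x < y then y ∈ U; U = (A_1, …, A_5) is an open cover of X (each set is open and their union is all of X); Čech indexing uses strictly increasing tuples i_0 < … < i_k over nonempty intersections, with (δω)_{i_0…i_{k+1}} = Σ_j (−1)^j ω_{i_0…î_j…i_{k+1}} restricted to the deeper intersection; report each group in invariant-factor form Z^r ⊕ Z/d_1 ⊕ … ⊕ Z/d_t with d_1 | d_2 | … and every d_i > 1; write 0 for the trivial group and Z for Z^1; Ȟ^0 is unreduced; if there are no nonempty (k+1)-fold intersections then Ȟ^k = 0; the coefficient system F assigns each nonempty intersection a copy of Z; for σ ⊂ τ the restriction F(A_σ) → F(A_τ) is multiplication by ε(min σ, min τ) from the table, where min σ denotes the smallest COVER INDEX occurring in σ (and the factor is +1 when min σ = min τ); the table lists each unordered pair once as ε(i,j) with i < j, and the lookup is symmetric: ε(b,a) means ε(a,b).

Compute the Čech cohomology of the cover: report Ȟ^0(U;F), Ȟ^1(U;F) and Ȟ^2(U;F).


Ȟ^0 = Z, Ȟ^1 = Z and Ȟ^2 = 0

nerve simplices:
  A12={p7} A15={p11} A23={p2,p8} A34={p1} A45={p10}
C dims 5,5; δ0: rk 4, SNF 1^4
degree 0: 5−4−0 = 1 → Ȟ^0 ≅ Z
degree 1: 5−0−4 = 1 → Ȟ^1 ≅ Z
degree 2: 0−0−0 = 0 → Ȟ^2 ≅ 0


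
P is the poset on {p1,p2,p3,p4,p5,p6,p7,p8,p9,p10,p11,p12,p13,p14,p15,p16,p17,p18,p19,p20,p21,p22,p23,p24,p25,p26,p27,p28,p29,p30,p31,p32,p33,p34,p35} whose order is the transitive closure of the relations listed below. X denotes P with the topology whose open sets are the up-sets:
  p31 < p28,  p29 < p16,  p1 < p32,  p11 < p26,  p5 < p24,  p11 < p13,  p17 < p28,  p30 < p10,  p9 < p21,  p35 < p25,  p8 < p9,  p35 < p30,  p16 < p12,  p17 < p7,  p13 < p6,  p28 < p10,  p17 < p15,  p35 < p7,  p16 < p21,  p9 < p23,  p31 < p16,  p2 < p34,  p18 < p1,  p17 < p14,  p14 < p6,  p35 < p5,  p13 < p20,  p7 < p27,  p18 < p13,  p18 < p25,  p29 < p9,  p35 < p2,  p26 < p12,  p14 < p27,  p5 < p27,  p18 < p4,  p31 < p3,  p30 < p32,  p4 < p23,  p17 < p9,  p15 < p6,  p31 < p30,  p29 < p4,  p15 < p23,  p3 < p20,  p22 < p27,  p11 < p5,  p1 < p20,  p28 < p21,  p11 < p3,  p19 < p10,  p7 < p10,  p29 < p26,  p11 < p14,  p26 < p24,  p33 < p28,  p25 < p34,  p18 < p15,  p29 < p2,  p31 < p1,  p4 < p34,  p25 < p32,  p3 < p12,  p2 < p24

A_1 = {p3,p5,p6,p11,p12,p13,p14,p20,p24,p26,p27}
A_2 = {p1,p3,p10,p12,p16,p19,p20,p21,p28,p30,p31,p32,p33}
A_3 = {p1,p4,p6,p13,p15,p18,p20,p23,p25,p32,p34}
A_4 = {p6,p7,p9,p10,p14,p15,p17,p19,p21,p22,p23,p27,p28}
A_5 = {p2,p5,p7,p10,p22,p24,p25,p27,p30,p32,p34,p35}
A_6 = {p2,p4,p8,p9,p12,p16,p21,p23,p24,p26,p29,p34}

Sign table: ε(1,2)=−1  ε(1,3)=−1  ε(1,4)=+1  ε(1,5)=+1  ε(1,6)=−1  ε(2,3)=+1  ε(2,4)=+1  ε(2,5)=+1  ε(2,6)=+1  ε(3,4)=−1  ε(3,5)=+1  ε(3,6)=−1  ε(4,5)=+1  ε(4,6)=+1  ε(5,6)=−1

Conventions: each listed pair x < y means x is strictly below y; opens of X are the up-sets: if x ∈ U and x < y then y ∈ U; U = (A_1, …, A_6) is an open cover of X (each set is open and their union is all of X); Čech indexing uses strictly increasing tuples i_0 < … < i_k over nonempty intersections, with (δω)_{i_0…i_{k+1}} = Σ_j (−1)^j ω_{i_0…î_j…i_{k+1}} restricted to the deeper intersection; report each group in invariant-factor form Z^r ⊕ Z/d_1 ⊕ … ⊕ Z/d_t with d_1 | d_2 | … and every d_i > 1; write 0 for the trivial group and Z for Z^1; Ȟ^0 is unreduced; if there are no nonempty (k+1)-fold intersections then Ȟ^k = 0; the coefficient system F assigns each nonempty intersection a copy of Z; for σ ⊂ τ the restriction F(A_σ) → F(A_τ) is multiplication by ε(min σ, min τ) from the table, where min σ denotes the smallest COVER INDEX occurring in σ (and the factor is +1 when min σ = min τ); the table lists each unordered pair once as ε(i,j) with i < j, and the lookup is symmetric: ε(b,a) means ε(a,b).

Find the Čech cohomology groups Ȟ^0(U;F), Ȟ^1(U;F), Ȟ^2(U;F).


nonempty intersections:
  A12={p3,p12,p20} A13={p6,p13,p20} A14={p6,p14,p27} A15={p5,p24,p27} A16={p12,p24,p26} A23={p1,p20,p32} A24={p10,p19,p21,p28} A25={p10,p30,p32} A26={p12,p16,p21} A34={p6,p15,p23} A35={p25,p32,p34} A36={p4,p23,p34} A45={p7,p10,p22,p27} A46={p9,p21,p23} A56={p2,p24,p34}
  A123={p20} A126={p12} A134={p6} A145={p27} A156={p24} A235={p32} A245={p10} A246={p21} A346={p23} A356={p34}
C dims 6,15,10; δ0: rk 6, SNF 1^5·2; δ1: rk 9, SNF 1^9
Ȟ^0: (6−6)−0=0 ⇒ 0
Ȟ^1: (15−9)−6=0 plus torsion [2] ⇒ Z/2
Ȟ^2: (10−0)−9=1 ⇒ Z

Ȟ^0 = 0, Ȟ^1 = Z/2, Ȟ^2 = Z


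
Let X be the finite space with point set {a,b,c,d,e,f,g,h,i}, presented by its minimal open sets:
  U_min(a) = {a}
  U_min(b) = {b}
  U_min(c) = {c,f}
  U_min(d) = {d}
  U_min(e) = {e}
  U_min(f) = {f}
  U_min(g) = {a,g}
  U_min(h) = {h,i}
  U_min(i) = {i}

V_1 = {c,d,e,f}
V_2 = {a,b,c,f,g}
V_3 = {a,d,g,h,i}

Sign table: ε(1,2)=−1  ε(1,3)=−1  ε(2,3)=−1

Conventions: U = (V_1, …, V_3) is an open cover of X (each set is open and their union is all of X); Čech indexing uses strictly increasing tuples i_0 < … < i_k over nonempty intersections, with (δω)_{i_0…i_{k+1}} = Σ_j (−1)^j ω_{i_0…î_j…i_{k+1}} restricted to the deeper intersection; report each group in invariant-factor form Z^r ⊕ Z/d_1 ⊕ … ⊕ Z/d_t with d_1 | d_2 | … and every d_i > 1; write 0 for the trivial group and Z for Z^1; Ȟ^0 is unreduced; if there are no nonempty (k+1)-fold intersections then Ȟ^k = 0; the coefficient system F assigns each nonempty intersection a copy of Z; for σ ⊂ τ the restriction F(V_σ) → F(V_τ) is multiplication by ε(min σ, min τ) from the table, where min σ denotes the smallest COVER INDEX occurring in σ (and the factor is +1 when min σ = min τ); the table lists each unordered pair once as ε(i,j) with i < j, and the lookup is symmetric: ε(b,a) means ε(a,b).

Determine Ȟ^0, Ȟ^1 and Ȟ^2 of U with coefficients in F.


Ȟ^0 ≅ 0, Ȟ^1 ≅ Z/2 and Ȟ^2 ≅ 0

nerve of the cover:
  V12={c,f} V13={d} V23={a,g}
C dims 3,3; δ0: rk 3, SNF 1^2·2
Ȟ^0 = (3 − 3) − 0 = 0, so Ȟ^0 ≅ 0
Ȟ^1 = (3 − 0) − 3 = 0 plus torsion [2], so Ȟ^1 ≅ Z/2
Ȟ^2 = (0 − 0) − 0 = 0, so Ȟ^2 ≅ 0


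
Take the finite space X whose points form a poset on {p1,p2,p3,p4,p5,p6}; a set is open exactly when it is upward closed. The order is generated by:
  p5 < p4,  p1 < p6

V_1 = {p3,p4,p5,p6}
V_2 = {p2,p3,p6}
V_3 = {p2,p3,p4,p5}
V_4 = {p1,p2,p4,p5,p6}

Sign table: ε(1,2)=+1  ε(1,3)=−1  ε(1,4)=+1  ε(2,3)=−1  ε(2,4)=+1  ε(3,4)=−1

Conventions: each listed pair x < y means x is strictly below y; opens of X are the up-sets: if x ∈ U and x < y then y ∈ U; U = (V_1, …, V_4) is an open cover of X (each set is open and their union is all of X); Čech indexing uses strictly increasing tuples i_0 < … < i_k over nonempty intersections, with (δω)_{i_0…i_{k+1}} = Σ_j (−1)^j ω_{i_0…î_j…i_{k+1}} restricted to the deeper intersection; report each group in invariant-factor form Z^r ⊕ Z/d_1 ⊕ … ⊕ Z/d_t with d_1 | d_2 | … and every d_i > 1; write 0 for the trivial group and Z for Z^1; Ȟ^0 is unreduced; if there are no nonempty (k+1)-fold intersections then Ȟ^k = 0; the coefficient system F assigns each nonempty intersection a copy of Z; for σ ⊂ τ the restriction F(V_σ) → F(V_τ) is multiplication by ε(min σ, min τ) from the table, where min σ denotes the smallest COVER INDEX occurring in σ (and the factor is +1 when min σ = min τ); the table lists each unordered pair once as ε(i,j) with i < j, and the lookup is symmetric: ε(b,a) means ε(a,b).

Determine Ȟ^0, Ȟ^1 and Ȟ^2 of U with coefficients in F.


nerve of the cover:
  V12={p3,p6} V13={p3,p4,p5} V14={p4,p5,p6} V23={p2,p3} V24={p2,p6} V34={p2,p4,p5}
  V123={p3} V124={p6} V134={p4,p5} V234={p2}
C dims 4,6,4; δ0: rk 3, SNF 1^3; δ1: rk 3, SNF 1^3
Ȟ^0 = (4 − 3) − 0 = 1, so Ȟ^0 ≅ Z
Ȟ^1 = (6 − 3) − 3 = 0, so Ȟ^1 ≅ 0
Ȟ^2 = (4 − 0) − 3 = 1, so Ȟ^2 ≅ Z

Ȟ^0 = Z; Ȟ^1 = 0; Ȟ^2 = Z


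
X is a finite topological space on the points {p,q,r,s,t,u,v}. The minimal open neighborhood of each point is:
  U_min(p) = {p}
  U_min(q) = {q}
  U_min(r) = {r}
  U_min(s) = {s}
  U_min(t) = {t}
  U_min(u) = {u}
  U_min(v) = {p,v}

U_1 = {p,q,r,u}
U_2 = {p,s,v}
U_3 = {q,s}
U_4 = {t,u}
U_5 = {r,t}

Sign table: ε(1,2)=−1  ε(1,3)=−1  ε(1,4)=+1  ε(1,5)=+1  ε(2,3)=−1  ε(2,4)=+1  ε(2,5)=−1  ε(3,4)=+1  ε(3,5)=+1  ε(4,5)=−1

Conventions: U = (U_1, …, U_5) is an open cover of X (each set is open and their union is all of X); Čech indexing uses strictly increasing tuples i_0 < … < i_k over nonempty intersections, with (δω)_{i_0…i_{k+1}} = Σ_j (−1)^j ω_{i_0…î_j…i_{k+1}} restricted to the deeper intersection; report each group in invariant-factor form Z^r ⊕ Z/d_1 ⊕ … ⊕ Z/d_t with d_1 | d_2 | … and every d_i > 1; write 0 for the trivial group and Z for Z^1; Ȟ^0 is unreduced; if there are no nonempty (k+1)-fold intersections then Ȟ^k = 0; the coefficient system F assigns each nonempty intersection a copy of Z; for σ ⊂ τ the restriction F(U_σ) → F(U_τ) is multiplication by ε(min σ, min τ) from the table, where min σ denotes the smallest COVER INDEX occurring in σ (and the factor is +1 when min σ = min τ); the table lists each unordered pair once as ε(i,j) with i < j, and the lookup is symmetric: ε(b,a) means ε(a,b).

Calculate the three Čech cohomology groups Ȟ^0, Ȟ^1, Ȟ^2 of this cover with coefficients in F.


Ȟ^0(U;F) ≅ 0,  Ȟ^1(U;F) ≅ Z ⊕ Z/2,  Ȟ^2(U;F) ≅ 0

intersection data:
  U12={p} U13={q} U14={u} U15={r} U23={s} U45={t}
C dims 5,6; δ0: rk 5, SNF 1^4·2
Ȟ^0 = (5 − 5) − 0 = 0, so Ȟ^0 ≅ 0
Ȟ^1 = (6 − 0) − 5 = 1 plus torsion [2], so Ȟ^1 ≅ Z ⊕ Z/2
Ȟ^2 = (0 − 0) − 0 = 0, so Ȟ^2 ≅ 0


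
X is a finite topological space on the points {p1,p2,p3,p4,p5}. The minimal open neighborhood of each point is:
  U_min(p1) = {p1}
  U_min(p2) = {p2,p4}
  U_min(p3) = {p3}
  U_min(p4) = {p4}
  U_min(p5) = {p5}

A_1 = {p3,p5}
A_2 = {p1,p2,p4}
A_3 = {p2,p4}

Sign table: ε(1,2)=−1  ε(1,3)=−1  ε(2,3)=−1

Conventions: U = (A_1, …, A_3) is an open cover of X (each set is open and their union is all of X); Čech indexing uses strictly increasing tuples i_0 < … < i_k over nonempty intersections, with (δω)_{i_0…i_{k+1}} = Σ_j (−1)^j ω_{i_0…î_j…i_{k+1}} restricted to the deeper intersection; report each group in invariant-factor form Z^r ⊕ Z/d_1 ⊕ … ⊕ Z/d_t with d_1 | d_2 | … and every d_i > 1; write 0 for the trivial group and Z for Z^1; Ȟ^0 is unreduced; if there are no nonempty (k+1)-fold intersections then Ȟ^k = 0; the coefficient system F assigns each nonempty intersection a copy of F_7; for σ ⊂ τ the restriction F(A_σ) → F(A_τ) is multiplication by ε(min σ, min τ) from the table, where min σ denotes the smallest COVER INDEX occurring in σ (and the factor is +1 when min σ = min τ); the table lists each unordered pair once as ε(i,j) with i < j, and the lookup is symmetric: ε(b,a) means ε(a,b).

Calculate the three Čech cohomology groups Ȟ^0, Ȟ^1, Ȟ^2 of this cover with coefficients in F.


Ȟ^0(U;F) ≅ Z/7 ⊕ Z/7; Ȟ^1(U;F) ≅ 0; Ȟ^2(U;F) ≅ 0

nerve simplices:
  A23={p2,p4}
C dims 3,1; δ0: rk_F7 1
degree 0: 3−1−0 = 2 → Ȟ^0 ≅ Z/7 ⊕ Z/7
degree 1: 1−0−1 = 0 → Ȟ^1 ≅ 0
degree 2: 0−0−0 = 0 → Ȟ^2 ≅ 0


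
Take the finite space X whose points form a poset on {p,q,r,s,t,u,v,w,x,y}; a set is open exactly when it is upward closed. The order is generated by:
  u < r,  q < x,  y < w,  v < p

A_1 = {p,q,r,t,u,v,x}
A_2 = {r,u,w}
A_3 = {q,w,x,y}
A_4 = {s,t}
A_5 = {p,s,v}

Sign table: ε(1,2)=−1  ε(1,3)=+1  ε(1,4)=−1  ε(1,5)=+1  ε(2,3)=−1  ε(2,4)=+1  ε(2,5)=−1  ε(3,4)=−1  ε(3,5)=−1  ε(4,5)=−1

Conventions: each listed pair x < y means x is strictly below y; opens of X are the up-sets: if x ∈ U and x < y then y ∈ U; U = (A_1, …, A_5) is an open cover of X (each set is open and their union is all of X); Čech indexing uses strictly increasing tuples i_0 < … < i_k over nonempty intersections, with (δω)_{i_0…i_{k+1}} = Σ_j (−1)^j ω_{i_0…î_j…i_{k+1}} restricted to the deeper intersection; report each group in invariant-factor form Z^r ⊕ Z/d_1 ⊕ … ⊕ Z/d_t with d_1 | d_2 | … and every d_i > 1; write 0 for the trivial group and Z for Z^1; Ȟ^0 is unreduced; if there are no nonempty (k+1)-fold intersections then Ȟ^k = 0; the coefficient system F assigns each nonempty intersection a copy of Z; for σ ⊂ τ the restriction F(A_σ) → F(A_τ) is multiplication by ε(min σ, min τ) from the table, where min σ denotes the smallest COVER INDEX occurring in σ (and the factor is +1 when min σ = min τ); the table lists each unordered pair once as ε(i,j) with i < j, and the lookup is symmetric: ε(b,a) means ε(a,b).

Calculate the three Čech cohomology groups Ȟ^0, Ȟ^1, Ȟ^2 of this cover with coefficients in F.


Ȟ^0 = Z; Ȟ^1 = Z^2; Ȟ^2 = 0

nonempty intersections:
  A12={r,u} A13={q,x} A14={t} A15={p,v} A23={w} A45={s}
C dims 5,6; δ0: rk 4, SNF 1^4
Ȟ^0: (5−4)−0=1 ⇒ Z
Ȟ^1: (6−0)−4=2 ⇒ Z^2
Ȟ^2: (0−0)−0=0 ⇒ 0
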